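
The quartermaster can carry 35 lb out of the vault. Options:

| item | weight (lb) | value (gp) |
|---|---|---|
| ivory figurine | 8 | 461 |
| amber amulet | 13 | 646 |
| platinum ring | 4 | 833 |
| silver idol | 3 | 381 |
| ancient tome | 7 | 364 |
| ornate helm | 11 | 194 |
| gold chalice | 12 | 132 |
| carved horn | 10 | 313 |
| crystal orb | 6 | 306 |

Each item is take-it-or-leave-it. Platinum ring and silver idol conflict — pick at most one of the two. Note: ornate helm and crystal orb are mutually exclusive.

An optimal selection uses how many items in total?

The maximum value within 35 lb is 2304.
For example ivory figurine + amber amulet + platinum ring + ancient tome achieves it, using 32 lb.
Every optimal selection uses 4 items.

4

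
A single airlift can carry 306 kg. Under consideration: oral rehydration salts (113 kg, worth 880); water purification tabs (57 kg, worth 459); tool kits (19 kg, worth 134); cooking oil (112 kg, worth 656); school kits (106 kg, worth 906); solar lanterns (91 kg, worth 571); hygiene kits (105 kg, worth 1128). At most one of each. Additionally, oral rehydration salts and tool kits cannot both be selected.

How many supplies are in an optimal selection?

4

Optimal total is 2627.
For example water purification tabs + tool kits + school kits + hygiene kits achieves it, using 287 kg.
All optima have 4 supplies.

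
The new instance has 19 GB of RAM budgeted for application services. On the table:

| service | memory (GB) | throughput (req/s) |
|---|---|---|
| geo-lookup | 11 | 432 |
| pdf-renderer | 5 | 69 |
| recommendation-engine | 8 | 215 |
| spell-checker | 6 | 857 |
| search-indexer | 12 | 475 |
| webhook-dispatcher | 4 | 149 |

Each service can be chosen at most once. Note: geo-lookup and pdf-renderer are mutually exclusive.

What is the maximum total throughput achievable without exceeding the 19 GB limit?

1332

Density check — spell-checker 142.83, search-indexer 39.58, geo-lookup 39.27 are the best per GB.
Best packing: spell-checker + search-indexer — 18 GB, 1332 total.
Runner-up geo-lookup + spell-checker tops out at 1289.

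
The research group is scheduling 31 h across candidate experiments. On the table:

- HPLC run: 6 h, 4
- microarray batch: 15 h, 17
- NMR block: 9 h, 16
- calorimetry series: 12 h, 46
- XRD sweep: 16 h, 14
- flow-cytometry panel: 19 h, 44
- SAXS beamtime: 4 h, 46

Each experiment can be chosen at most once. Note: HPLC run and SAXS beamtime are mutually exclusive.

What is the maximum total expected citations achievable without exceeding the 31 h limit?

Taking microarray batch + calorimetry series + SAXS beamtime: 31 h used, 109 in expected citations.
Every other selection either busts 31 h or breaks a pairing rule or fails to beat 109.

109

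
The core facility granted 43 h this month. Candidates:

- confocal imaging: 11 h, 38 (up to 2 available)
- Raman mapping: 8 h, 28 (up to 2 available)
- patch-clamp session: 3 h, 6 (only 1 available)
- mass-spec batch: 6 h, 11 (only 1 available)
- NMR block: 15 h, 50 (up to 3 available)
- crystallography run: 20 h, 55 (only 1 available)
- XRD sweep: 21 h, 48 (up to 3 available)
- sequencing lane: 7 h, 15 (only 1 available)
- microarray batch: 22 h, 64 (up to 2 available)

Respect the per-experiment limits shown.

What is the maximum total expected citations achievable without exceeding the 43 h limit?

144

Greedy by ratio would take 2×confocal imaging + 2×Raman mapping + patch-clamp session: 41 h used, total 138.
The 14 h tied up in confocal imaging and patch-clamp session is better spent on NMR block — total rises to 144 (42 h).
Every other selection either busts 43 h or exceeds an availability limit or fails to beat 144.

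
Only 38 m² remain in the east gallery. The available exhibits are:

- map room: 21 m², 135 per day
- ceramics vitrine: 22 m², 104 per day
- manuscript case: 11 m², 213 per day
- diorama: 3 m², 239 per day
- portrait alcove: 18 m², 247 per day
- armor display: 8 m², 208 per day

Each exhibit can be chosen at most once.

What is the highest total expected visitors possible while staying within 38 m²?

Taking the top-ratio exhibits first gives manuscript case + diorama + armor display for 660 (22 m²).
The 8 m² tied up in armor display is better spent on portrait alcove — total rises to 699 (32 m²).
The spare 6 m² is too small for any remaining exhibit, and no exchange beats 699.

699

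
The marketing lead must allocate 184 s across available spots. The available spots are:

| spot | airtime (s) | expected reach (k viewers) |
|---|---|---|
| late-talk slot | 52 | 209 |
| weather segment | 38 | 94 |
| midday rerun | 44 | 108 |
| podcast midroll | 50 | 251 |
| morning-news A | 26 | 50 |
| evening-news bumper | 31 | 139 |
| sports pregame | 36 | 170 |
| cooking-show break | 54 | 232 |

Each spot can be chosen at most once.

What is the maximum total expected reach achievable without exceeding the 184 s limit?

792

The ratio ordering already packs tightly: podcast midroll + evening-news bumper + sports pregame + cooking-show break, 171 s, 792.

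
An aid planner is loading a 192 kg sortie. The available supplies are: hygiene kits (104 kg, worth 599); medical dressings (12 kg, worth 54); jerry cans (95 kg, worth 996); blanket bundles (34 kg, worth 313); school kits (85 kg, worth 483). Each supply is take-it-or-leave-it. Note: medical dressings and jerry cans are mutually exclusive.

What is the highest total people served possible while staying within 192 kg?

Ranking by ratio (people served/kg): jerry cans 10.48, blanket bundles 9.21, hygiene kits 5.76.
Jerry cans + school kits uses 180 of the 192 kg and totals 1479.
Next best is jerry cans + blanket bundles at 1309 (129 kg) — short by 170.

1479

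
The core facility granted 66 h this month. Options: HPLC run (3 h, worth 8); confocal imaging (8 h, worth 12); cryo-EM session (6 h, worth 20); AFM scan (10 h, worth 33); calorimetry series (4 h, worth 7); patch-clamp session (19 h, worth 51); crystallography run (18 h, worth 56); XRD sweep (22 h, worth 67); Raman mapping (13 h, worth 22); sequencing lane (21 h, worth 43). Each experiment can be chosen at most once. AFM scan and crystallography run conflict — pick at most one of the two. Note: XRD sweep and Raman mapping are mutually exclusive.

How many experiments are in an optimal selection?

4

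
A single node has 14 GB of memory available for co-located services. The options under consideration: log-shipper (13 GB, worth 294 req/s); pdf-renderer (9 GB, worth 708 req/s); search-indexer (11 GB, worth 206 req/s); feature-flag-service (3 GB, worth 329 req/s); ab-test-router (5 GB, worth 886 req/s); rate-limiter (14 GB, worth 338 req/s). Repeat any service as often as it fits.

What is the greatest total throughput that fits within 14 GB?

Taking feature-flag-service + 2×ab-test-router: 13 GB used, 2101 in throughput.
Every other selection either busts 14 GB or fails to beat 2101.

2101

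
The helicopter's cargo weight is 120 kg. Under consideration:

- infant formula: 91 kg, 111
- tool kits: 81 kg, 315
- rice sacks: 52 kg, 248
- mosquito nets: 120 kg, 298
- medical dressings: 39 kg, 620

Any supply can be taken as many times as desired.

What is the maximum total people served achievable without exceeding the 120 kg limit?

3×medical dressings uses 117 of the 120 kg and totals 1860.

1860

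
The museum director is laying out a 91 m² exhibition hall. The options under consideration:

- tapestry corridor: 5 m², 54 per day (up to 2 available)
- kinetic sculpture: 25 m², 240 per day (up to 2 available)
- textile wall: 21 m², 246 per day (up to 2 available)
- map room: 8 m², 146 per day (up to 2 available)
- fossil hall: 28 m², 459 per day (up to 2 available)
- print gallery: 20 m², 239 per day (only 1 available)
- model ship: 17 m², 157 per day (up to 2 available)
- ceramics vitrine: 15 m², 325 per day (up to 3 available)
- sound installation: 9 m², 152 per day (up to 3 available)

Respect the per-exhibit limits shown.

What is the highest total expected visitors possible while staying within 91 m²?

Ranking by ratio (expected visitors/m²): ceramics vitrine 21.67, map room 18.25, sound installation 16.89.
Taking the top-ratio exhibits first gives 2×map room + 3×ceramics vitrine + 3×sound installation for 1723 (88 m²).
The 25 m² tied up in 2×map room and sound installation is better spent on fossil hall — total rises to 1738 (91 m²).
Every other selection either busts 91 m² or exceeds an availability limit or fails to beat 1738.

1738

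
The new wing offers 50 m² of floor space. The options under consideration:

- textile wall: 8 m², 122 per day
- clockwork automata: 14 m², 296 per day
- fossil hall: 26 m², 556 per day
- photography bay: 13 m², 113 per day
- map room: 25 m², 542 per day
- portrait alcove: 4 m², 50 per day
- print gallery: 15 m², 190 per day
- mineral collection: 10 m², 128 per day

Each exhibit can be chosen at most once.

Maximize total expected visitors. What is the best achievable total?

980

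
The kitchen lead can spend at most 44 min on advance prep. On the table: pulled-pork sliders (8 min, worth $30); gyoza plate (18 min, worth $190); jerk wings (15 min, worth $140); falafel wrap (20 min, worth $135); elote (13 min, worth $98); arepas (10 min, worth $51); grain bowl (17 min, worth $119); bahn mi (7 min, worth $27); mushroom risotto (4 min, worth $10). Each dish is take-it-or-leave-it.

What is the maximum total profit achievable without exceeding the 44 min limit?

381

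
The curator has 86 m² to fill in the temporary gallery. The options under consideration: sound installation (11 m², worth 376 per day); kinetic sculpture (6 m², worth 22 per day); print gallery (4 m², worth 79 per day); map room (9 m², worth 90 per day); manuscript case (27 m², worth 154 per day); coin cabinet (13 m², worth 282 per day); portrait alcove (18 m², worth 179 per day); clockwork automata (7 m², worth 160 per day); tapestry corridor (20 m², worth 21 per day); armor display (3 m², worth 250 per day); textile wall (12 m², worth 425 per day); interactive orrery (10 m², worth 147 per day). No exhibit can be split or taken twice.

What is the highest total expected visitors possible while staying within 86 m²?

Taking the top-ratio exhibits first gives sound installation + kinetic sculpture + print gallery + map room + coin cabinet + clockwork automata + armor display + textile wall + interactive orrery for 1831 (75 m²).
The 9 m² tied up in map room is better spent on portrait alcove — total rises to 1920 (84 m²).

1920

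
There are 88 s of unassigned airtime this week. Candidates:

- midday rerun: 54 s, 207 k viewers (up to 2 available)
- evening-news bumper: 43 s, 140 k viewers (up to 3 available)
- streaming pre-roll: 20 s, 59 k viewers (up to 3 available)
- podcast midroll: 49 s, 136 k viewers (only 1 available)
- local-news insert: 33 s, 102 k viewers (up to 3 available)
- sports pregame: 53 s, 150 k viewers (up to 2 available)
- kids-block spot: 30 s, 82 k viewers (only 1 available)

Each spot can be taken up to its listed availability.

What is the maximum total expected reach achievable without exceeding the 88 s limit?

Density check — midday rerun 3.83, evening-news bumper 3.26, local-news insert 3.09 are the best per s.
Best packing: midday rerun + local-news insert — 87 s, 309 total.
Every other selection either busts 88 s or exceeds an availability limit or fails to beat 309.

309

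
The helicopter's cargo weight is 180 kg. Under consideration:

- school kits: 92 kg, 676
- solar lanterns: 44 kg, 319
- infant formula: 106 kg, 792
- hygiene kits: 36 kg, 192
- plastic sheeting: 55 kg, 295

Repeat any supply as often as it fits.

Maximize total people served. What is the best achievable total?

1314

Ranking by ratio (people served/kg): infant formula 7.47, school kits 7.35, solar lanterns 7.25, plastic sheeting 5.36.
Taking the top-ratio supplies first gives solar lanterns + infant formula for 1111 (150 kg).
The 106 kg tied up in infant formula is better spent on school kits + solar lanterns — total rises to 1314 (180 kg).
That's the maximum — no swap from here does better than 1314.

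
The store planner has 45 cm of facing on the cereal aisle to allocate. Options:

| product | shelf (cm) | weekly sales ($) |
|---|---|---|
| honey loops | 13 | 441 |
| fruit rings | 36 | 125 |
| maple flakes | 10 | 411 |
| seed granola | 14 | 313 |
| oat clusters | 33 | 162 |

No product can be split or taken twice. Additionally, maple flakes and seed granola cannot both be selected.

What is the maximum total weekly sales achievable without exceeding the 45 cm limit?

852

Best packing: honey loops + maple flakes — 23 cm, 852 total.
Next best is honey loops + seed granola at 754 (27 cm) — short by 98.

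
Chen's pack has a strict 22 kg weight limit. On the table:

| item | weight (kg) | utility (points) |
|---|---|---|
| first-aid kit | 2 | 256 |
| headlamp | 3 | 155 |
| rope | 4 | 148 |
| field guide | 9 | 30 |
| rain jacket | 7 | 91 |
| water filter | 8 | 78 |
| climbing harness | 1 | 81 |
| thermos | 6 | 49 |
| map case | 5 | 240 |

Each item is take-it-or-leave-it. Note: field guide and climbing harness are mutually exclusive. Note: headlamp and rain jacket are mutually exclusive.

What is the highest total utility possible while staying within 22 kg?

Ranking by ratio (utility/kg): first-aid kit 128.00, climbing harness 81.00, headlamp 51.67, map case 48.00.
Taking first-aid kit + headlamp + rope + climbing harness + thermos + map case: 21 kg used, 929 in utility.
The spare 1 kg is too small for any remaining item, and no feasible exchange beats 929.

929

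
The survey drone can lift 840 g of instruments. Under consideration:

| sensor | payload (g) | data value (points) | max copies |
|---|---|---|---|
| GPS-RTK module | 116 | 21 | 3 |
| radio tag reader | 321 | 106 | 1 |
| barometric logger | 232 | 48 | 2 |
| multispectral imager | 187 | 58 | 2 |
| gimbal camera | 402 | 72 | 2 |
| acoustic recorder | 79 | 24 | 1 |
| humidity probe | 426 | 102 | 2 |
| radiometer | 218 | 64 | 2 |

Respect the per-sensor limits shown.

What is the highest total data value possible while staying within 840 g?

Filling by ratio: radio tag reader + 2×multispectral imager + acoustic recorder for 246, with 66 g left unused.
The 374 g tied up in 2×multispectral imager is better spent on 2×radiometer — total rises to 258 (836 g).
The spare 4 g is too small for any remaining sensor, and no exchange beats 258.

258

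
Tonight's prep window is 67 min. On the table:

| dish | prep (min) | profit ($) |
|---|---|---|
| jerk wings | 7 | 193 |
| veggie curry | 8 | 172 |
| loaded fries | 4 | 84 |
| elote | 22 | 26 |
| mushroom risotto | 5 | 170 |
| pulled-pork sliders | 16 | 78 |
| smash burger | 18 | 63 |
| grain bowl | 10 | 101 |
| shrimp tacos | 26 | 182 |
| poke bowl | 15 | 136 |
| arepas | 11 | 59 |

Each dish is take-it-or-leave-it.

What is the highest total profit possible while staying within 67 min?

937

The ratio heuristic lands on jerk wings + veggie curry + loaded fries + mushroom risotto + grain bowl + poke bowl + arepas (915) but leaves 7 min idle.
Replace grain bowl and arepas with shrimp tacos: the trade gains 22 net, giving 937 at 65 min.
An exhaustive check of the 2048 subsets confirms 937.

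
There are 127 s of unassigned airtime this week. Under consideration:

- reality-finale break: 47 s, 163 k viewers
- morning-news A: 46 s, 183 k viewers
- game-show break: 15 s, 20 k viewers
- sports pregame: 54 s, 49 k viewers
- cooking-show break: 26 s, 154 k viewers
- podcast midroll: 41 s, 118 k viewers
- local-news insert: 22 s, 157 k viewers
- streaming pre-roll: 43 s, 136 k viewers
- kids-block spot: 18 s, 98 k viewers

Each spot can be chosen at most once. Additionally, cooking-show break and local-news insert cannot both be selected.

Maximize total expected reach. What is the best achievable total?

Best packing: morning-news A + podcast midroll + local-news insert + kids-block spot — 127 s, 556 total.
Nothing else feasible within 127 s beats 556.

556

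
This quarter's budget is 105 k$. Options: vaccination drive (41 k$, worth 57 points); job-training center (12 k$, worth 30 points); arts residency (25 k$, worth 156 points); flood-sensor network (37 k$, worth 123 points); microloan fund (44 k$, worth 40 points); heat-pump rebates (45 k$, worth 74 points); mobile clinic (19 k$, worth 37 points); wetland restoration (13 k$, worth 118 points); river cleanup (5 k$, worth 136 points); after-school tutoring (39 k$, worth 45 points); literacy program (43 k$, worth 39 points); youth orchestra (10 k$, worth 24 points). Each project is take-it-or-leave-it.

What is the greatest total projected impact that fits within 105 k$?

587

Ranking by ratio (projected impact/k$): river cleanup 27.20, wetland restoration 9.08, arts residency 6.24.
Job-training center + arts residency + flood-sensor network + wetland restoration + river cleanup + youth orchestra uses 102 of the 105 k$ and totals 587.
The closest alternative, arts residency + flood-sensor network + mobile clinic + wetland restoration + river cleanup, reaches only 570.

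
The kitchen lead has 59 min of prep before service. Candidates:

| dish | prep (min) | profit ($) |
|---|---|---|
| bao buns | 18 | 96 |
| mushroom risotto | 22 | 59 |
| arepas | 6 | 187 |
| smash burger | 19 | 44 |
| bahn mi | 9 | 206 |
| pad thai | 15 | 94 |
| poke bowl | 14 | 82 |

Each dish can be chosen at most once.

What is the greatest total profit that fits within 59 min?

583

Ranking by ratio (profit/min): arepas 31.17, bahn mi 22.89, pad thai 6.27.
Filling by ratio: arepas + bahn mi + pad thai + poke bowl for 569, with 15 min left unused.
Replace poke bowl with bao buns: the trade gains 14 net, giving 583 at 48 min.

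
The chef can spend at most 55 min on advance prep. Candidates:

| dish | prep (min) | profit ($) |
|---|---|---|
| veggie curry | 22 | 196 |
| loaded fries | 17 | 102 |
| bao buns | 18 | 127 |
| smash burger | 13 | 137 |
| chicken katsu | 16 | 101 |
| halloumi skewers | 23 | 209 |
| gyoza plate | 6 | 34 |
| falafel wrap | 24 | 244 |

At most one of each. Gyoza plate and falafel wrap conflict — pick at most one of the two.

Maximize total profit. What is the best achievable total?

508

Density check — smash burger 10.54, falafel wrap 10.17, halloumi skewers 9.09, veggie curry 8.91 are the best per min.
Bao buns + smash burger + falafel wrap uses 55 of the 55 min and totals 508.
Nothing else feasible within 55 min beats 508.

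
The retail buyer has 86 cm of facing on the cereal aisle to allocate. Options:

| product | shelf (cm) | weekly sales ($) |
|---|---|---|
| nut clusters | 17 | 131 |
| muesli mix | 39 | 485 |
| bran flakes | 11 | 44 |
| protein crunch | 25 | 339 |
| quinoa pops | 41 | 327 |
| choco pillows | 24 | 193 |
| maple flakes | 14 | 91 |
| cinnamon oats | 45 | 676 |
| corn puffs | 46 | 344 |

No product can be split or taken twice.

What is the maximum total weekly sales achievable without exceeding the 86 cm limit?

1161

A density-first pass picks protein crunch + maple flakes + cinnamon oats — 1106 at 84 cm.
Dropping protein crunch and maple flakes frees 39 cm; slotting in muesli mix (39 cm) lifts the total to 1161 at 84 cm.
An exhaustive check of the 512 subsets confirms 1161.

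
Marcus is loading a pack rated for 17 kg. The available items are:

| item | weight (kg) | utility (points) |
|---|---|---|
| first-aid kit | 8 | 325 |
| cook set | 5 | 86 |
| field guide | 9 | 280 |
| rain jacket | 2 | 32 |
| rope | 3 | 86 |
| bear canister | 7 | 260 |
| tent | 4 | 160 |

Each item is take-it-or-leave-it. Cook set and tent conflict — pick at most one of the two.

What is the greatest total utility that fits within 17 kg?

617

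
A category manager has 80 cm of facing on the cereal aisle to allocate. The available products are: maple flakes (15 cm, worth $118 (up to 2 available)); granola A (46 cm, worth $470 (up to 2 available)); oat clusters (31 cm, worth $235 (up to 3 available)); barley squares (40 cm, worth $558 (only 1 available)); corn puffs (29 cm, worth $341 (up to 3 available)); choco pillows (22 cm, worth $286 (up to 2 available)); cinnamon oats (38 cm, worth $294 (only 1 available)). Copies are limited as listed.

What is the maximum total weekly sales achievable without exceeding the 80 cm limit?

A density-first pass picks maple flakes + barley squares + choco pillows — 962 at 77 cm.
The 55 cm tied up in maple flakes and barley squares is better spent on 2×corn puffs — total rises to 968 (80 cm).
No other feasible combination exceeds 968.

968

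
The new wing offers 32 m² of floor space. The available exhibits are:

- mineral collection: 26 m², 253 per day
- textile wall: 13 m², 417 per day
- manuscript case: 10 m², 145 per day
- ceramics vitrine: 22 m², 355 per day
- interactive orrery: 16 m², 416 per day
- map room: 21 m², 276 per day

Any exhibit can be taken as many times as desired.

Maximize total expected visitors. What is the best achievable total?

The ratio ordering already packs tightly: 2×textile wall, 26 m², 834.
That's the maximum — no swap from here does better than 834.

834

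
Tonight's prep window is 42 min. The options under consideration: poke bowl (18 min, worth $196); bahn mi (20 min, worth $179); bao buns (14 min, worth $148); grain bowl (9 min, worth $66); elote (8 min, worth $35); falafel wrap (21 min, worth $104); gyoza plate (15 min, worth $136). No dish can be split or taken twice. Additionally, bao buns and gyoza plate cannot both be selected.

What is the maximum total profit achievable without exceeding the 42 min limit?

410

By profit per min: poke bowl 10.89, bao buns 10.57, gyoza plate 9.07, bahn mi 8.95 lead.
Taking poke bowl + bao buns + grain bowl: 41 min used, 410 in profit.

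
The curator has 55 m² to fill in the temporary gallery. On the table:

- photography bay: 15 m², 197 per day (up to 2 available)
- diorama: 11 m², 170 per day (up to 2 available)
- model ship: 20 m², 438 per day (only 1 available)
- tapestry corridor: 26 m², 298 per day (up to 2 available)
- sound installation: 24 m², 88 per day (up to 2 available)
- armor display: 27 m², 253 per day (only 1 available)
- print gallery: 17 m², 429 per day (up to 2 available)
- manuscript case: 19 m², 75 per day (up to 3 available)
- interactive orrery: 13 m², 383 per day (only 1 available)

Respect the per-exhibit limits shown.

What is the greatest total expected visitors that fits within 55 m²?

1296

A density-first pass picks 2×print gallery + interactive orrery — 1241 at 47 m².
Dropping interactive orrery frees 13 m²; slotting in model ship (20 m²) lifts the total to 1296 at 54 m².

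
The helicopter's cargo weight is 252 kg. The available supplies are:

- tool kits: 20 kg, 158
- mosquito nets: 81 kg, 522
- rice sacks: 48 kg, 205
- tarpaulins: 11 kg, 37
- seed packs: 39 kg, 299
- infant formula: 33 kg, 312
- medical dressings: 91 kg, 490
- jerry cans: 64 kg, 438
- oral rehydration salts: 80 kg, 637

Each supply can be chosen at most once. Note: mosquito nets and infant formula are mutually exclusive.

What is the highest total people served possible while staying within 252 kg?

1881

Best packing: tool kits + tarpaulins + seed packs + infant formula + jerry cans + oral rehydration salts — 247 kg, 1881 total.
That's the maximum — no feasible swap from here does better than 1881.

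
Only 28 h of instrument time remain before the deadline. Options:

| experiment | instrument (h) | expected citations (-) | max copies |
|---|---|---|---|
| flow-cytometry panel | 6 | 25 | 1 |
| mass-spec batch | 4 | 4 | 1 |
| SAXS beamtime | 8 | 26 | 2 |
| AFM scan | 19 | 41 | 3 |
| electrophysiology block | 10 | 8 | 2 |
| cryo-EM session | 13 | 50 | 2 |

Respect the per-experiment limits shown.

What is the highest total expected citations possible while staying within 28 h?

101

By expected citations per h: flow-cytometry panel 4.17, cryo-EM session 3.85, SAXS beamtime 3.25, AFM scan 2.16 lead.
The ratio ordering already packs tightly: flow-cytometry panel + SAXS beamtime + cryo-EM session, 27 h, 101.
The spare 1 h is too small for any remaining experiment, and no exchange beats 101.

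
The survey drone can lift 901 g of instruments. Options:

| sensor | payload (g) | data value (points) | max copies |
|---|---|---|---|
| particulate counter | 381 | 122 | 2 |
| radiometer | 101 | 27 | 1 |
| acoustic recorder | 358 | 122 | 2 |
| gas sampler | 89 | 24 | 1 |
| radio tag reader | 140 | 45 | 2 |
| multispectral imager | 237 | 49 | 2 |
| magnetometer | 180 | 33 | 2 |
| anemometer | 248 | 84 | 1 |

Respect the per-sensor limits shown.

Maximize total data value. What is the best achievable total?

296

By data value per g: acoustic recorder 0.34, anemometer 0.34, radio tag reader 0.32, particulate counter 0.32 lead.
Taking the top-ratio sensors first gives 2×acoustic recorder + radio tag reader for 289 (856 g).
Dropping acoustic recorder frees 358 g; slotting in radio tag reader + anemometer (388 g) lifts the total to 296 at 886 g.
Every other selection either busts 901 g or exceeds an availability limit or fails to beat 296.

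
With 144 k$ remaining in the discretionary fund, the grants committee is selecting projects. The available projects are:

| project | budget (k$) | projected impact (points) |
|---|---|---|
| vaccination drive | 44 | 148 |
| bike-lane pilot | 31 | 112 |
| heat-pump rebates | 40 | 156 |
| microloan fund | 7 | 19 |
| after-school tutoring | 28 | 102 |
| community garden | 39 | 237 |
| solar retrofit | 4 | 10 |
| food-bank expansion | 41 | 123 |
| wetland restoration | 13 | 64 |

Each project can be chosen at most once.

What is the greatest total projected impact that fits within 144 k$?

624

Ranking by ratio (projected impact/k$): community garden 6.08, wetland restoration 4.92, heat-pump rebates 3.90, after-school tutoring 3.64.
Taking the top-ratio projects first gives heat-pump rebates + microloan fund + after-school tutoring + community garden + solar retrofit + wetland restoration for 588 (131 k$).
Replace after-school tutoring and solar retrofit with vaccination drive: the trade gains 36 net, giving 624 at 143 k$.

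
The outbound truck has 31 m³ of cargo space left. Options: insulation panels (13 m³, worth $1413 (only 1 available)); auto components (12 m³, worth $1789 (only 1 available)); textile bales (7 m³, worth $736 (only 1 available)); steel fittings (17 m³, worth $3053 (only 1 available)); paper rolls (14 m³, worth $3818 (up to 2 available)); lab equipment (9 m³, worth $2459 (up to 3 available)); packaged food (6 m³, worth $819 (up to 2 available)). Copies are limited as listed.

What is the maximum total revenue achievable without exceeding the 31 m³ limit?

Density check — lab equipment 273.22, paper rolls 272.71, steel fittings 179.59 are the best per m³.
Filling by ratio: 3×lab equipment for 7377, with 4 m³ left unused.
The 27 m³ tied up in 3×lab equipment is better spent on 2×paper rolls — total rises to 7636 (28 m³).
The spare 3 m³ is too small for any remaining shipment, and no exchange beats 7636.

7636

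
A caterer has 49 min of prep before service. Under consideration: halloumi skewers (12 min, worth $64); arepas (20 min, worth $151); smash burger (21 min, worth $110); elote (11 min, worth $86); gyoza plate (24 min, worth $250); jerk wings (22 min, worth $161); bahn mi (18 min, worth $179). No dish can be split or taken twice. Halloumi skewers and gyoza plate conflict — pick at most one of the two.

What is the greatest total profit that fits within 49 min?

429

By profit per min: gyoza plate 10.42, bahn mi 9.94, elote 7.82 lead.
Taking gyoza plate + bahn mi: 42 min used, 429 in profit.
Next best is arepas + elote + bahn mi at 416 (49 min) — short by 13.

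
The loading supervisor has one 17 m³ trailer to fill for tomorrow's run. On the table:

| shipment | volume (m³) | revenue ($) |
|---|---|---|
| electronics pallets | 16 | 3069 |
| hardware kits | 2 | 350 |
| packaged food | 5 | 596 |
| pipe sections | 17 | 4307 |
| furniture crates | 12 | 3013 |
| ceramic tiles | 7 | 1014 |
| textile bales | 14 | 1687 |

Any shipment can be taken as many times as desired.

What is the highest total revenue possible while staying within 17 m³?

Pipe sections uses 17 of the 17 m³ and totals 4307.
Every other selection either busts 17 m³ or fails to beat 4307.

4307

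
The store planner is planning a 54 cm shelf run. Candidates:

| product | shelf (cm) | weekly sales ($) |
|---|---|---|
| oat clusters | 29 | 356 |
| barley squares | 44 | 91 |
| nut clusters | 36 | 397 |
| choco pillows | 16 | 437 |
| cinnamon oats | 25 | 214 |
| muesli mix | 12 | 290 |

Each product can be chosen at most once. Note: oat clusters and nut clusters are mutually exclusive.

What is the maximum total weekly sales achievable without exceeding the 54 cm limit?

941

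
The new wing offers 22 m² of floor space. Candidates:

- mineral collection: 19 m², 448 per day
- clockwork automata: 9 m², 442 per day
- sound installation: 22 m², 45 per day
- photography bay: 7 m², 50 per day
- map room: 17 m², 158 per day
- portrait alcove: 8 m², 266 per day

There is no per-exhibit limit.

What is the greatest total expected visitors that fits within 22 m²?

The ratio ordering already packs tightly: 2×clockwork automata, 18 m², 884.
That's the maximum — no swap from here does better than 884.

884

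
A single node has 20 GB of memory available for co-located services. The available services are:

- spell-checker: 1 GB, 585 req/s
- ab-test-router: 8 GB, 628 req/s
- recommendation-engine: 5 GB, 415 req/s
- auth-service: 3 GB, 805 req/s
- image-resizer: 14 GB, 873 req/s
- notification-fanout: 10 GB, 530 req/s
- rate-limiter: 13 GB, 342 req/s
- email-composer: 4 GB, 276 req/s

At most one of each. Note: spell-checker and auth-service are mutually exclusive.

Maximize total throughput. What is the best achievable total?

2124

Best packing: ab-test-router + recommendation-engine + auth-service + email-composer — 20 GB, 2124 total.
Next best is spell-checker + ab-test-router + recommendation-engine + email-composer at 1904 (18 GB) — short by 220.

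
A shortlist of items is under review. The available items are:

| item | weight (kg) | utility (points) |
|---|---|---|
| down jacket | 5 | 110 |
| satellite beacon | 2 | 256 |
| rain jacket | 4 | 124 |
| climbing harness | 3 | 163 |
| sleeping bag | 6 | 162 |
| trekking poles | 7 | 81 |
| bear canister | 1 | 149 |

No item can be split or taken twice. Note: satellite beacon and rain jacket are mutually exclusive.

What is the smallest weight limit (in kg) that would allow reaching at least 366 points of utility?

3

Look for the lowest-weight combination reaching 366.
satellite beacon + bear canister: 405 utility at 3 kg.
Below 3 kg the best achievable stays under 366.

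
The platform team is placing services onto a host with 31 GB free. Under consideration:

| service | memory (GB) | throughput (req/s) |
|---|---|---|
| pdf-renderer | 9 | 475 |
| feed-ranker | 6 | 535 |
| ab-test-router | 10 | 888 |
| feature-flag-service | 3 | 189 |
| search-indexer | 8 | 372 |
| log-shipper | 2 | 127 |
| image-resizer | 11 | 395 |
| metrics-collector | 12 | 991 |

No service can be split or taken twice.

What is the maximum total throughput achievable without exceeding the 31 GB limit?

2603

Ranking by ratio (throughput/GB): feed-ranker 89.17, ab-test-router 88.80, metrics-collector 82.58.
The ratio heuristic lands on feed-ranker + ab-test-router + log-shipper + metrics-collector (2541) but leaves 1 GB idle.
Dropping log-shipper frees 2 GB; slotting in feature-flag-service (3 GB) lifts the total to 2603 at 31 GB.
That's the maximum — no swap from here does better than 2603.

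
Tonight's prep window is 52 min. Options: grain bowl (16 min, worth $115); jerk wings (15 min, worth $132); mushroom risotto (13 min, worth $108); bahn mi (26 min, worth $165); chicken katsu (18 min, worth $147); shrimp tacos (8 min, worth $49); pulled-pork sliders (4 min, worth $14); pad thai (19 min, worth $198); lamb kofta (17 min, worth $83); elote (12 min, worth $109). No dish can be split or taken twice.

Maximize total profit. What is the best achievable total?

477

Ranking by ratio (profit/min): pad thai 10.42, elote 9.08, jerk wings 8.80.
A density-first pass picks jerk wings + pulled-pork sliders + pad thai + elote — 453 at 50 min.
Dropping pulled-pork sliders and elote frees 16 min; slotting in chicken katsu (18 min) lifts the total to 477 at 52 min.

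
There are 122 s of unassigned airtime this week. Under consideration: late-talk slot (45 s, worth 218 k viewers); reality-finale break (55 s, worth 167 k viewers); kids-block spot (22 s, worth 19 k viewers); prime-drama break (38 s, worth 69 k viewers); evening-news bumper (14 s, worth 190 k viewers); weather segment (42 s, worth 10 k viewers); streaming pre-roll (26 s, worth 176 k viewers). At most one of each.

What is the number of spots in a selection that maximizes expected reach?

Optimal total is 603.
late-talk slot + kids-block spot + evening-news bumper + streaming pre-roll hits 603 at 107 s.
Every optimal selection uses 4 spots.

4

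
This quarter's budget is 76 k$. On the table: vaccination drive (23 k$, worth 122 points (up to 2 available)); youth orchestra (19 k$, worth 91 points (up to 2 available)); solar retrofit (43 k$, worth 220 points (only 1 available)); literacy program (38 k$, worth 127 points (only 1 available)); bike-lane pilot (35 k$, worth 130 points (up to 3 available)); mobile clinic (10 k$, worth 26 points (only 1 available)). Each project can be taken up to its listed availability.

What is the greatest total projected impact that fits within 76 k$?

368

A density-first pass picks 2×vaccination drive + youth orchestra + mobile clinic — 361 at 75 k$.
Replace vaccination drive and youth orchestra with solar retrofit: the trade gains 7 net, giving 368 at 76 k$.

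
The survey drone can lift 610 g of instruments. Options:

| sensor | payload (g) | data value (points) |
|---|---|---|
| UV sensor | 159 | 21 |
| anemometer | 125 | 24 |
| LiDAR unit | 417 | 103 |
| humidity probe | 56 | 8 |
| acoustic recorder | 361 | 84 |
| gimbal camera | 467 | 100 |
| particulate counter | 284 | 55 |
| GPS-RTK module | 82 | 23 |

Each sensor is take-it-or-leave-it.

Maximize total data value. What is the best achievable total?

Ranking by ratio (data value/g): GPS-RTK module 0.28, LiDAR unit 0.25, acoustic recorder 0.23, gimbal camera 0.21.
Greedy by ratio would take LiDAR unit + humidity probe + GPS-RTK module: 555 g used, total 134.
Dropping GPS-RTK module frees 82 g; slotting in anemometer (125 g) lifts the total to 135 at 598 g.
Runner-up LiDAR unit + humidity probe + GPS-RTK module tops out at 134.

135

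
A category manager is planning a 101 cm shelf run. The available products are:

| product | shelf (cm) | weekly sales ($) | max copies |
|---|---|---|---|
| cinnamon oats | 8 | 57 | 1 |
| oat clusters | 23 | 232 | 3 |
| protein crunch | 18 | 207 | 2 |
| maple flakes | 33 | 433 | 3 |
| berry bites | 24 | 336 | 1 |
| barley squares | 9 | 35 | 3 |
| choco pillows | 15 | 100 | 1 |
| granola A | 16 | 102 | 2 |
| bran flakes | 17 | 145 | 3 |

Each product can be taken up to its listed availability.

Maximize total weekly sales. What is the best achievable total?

1299

Ranking by ratio (weekly sales/cm): berry bites 14.00, maple flakes 13.12, protein crunch 11.50, oat clusters 10.09.
Taking the top-ratio products first gives cinnamon oats + 2×maple flakes + berry bites for 1259 (98 cm).
The 32 cm tied up in cinnamon oats and berry bites is better spent on maple flakes — total rises to 1299 (99 cm).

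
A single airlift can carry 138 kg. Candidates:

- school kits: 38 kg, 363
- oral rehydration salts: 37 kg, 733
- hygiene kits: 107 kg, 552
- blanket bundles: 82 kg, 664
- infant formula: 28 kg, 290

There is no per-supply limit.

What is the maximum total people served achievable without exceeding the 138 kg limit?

By people served per kg: oral rehydration salts 19.81, infant formula 10.36, school kits 9.55, blanket bundles 8.10 lead.
The ratio ordering already packs tightly: 3×oral rehydration salts, 111 kg, 2199.
That's the maximum — no swap from here does better than 2199.

2199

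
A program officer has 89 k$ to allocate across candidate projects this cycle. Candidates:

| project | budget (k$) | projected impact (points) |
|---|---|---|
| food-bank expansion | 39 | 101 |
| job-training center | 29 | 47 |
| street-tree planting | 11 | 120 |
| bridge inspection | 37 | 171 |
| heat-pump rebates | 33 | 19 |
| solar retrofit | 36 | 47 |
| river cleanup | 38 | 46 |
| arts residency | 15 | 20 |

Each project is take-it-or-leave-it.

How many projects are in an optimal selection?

Best achievable projected impact is 392.
For example food-bank expansion + street-tree planting + bridge inspection achieves it, using 87 k$.
Every optimal selection uses 3 projects.

3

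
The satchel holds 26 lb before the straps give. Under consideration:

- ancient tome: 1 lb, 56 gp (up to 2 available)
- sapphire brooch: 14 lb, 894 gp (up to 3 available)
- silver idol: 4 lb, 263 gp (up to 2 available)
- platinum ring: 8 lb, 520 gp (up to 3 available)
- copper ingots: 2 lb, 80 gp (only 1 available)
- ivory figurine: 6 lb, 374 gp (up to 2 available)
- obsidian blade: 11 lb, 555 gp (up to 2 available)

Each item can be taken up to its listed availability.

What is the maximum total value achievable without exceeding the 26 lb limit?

Density check — silver idol 65.75, platinum ring 65.00, sapphire brooch 63.86 are the best per lb.
Best packing: 2×ancient tome + 2×silver idol + 2×platinum ring — 26 lb, 1678 total.
No other feasible combination exceeds 1678.

1678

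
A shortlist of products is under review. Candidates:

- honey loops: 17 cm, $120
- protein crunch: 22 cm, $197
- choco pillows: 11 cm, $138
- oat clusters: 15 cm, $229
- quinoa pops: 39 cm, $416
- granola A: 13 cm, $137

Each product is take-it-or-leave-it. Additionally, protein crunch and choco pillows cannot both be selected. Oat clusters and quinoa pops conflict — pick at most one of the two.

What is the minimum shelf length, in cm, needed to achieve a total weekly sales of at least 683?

Look for the lowest-shelf combination reaching 683.
choco pillows + quinoa pops + granola A: 691 weekly sales at 63 cm.
Below 63 cm the best achievable stays under 683.

63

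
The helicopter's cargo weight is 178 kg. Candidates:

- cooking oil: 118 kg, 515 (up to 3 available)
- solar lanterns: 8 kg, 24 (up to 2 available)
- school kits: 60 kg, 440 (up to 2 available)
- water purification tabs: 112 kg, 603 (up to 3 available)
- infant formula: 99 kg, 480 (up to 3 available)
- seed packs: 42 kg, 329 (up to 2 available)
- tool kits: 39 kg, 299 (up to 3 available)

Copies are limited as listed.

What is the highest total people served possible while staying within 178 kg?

1337

Density check — seed packs 7.83, tool kits 7.67, school kits 7.33, water purification tabs 5.38 are the best per kg.
A density-first pass picks 2×solar lanterns + 2×seed packs + 2×tool kits — 1304 at 178 kg.
Replace 2×solar lanterns and 2×seed packs with school kits + tool kits: the trade gains 33 net, giving 1337 at 177 kg.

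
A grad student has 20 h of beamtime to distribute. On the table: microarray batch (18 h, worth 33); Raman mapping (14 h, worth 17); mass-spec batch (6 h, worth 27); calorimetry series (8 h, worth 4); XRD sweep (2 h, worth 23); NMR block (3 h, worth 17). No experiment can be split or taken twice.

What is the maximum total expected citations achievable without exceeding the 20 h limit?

71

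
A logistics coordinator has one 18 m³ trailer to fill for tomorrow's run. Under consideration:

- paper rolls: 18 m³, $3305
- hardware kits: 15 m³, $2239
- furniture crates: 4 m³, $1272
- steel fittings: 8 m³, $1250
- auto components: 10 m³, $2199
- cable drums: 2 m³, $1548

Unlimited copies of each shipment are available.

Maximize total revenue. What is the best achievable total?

Taking 9×cable drums: 18 m³ used, 13932 in revenue.

13932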